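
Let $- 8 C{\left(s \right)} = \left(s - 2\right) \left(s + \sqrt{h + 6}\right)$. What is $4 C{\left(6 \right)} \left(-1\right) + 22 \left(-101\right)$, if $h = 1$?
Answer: $-2210 + 2 \sqrt{7} \approx -2204.7$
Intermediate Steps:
$C{\left(s \right)} = - \frac{\left(-2 + s\right) \left(s + \sqrt{7}\right)}{8}$ ($C{\left(s \right)} = - \frac{\left(s - 2\right) \left(s + \sqrt{1 + 6}\right)}{8} = - \frac{\left(-2 + s\right) \left(s + \sqrt{7}\right)}{8}$)
$4 C{\left(6 \right)} \left(-1\right) + 22 \left(-101\right) = 4 \left(- \frac{6^{2}}{8} + \frac{1}{4} \cdot 6 + \frac{\sqrt{7}}{4} - \frac{3 \sqrt{7}}{4}\right) \left(-1\right) + 22 \left(-101\right) = 4 \left(\left(- \frac{1}{8}\right) 36 + \frac{3}{2} + \frac{\sqrt{7}}{4} - \frac{3 \sqrt{7}}{4}\right) \left(-1\right) - 2222 = 4 \left(- \frac{9}{2} + \frac{3}{2} + \frac{\sqrt{7}}{4} - \frac{3 \sqrt{7}}{4}\right) \left(-1\right) - 2222 = 4 \left(-3 - \frac{\sqrt{7}}{2}\right) \left(-1\right) - 2222 = \left(-12 - 2 \sqrt{7}\right) \left(-1\right) - 2222 = \left(12 + 2 \sqrt{7}\right) - 2222 = -2210 + 2 \sqrt{7}$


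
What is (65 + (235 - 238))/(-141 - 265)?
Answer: -31/203 ≈ -0.15271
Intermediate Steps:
(65 + (235 - 238))/(-141 - 265) = (65 - 3)/(-406) = 62*(-1/406) = -31/203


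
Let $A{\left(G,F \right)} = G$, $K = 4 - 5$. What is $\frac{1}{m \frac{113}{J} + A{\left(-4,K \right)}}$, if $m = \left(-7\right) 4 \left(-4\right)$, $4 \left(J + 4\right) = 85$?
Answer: $\frac{69}{50348} \approx 0.0013705$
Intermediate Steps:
$J = \frac{69}{4}$ ($J = -4 + \frac{1}{4} \cdot 85 = -4 + \frac{85}{4} = \frac{69}{4} \approx 17.25$)
$K = -1$
$m = 112$ ($m = \left(-28\right) \left(-4\right) = 112$)
$\frac{1}{m \frac{113}{J} + A{\left(-4,K \right)}} = \frac{1}{112 \frac{113}{\frac{69}{4}} - 4} = \frac{1}{112 \cdot 113 \cdot \frac{4}{69} - 4} = \frac{1}{112 \cdot \frac{452}{69} - 4} = \frac{1}{\frac{50624}{69} - 4} = \frac{1}{\frac{50348}{69}} = \frac{69}{50348}$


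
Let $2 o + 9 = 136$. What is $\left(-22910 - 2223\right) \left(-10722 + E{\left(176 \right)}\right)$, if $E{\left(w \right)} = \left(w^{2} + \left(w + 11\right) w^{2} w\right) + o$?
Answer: $- \frac{51246309121247}{2} \approx -2.5623 \cdot 10^{13}$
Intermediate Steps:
$o = \frac{127}{2}$ ($o = - \frac{9}{2} + \frac{1}{2} \cdot 136 = - \frac{9}{2} + 68 = \frac{127}{2} \approx 63.5$)
$E{\left(w \right)} = \frac{127}{2} + w^{2} + w^{3} \left(11 + w\right)$ ($E{\left(w \right)} = \left(w^{2} + \left(w + 11\right) w^{2} w\right) + \frac{127}{2} = \left(w^{2} + \left(11 + w\right) w^{2} w\right) + \frac{127}{2} = \left(w^{2} + w^{2} \left(11 + w\right) w\right) + \frac{127}{2} = \left(w^{2} + w^{3} \left(11 + w\right)\right) + \frac{127}{2} = \frac{127}{2} + w^{2} + w^{3} \left(11 + w\right)$)
$\left(-22910 - 2223\right) \left(-10722 + E{\left(176 \right)}\right) = \left(-22910 - 2223\right) \left(-10722 + \left(\frac{127}{2} + 176^{2} + 176^{4} + 11 \cdot 176^{3}\right)\right) = - 25133 \left(-10722 + \left(\frac{127}{2} + 30976 + 959512576 + 11 \cdot 5451776\right)\right) = - 25133 \left(-10722 + \left(\frac{127}{2} + 30976 + 959512576 + 59969536\right)\right) = - 25133 \left(-10722 + \frac{2039026303}{2}\right) = \left(-25133\right) \frac{2039004859}{2} = - \frac{51246309121247}{2}$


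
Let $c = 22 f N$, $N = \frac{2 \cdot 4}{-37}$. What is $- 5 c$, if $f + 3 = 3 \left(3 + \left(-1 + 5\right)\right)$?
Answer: $\frac{15840}{37} \approx 428.11$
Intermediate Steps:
$N = - \frac{8}{37}$ ($N = 8 \left(- \frac{1}{37}\right) = - \frac{8}{37} \approx -0.21622$)
$f = 18$ ($f = -3 + 3 \left(3 + \left(-1 + 5\right)\right) = -3 + 3 \left(3 + 4\right) = -3 + 3 \cdot 7 = -3 + 21 = 18$)
$c = - \frac{3168}{37}$ ($c = 22 \cdot 18 \left(- \frac{8}{37}\right) = 396 \left(- \frac{8}{37}\right) = - \frac{3168}{37} \approx -85.622$)
$- 5 c = \left(-5\right) \left(- \frac{3168}{37}\right) = \frac{15840}{37}$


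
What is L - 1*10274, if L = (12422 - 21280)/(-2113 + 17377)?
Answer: -78415597/7632 ≈ -10275.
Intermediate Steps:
L = -4429/7632 (L = -8858/15264 = -8858*1/15264 = -4429/7632 ≈ -0.58032)
L - 1*10274 = -4429/7632 - 1*10274 = -4429/7632 - 10274 = -78415597/7632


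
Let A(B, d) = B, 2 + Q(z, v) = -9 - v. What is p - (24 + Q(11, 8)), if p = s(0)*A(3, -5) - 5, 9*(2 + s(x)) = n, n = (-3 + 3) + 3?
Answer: -15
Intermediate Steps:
Q(z, v) = -11 - v (Q(z, v) = -2 + (-9 - v) = -11 - v)
n = 3 (n = 0 + 3 = 3)
s(x) = -5/3 (s(x) = -2 + (⅑)*3 = -2 + ⅓ = -5/3)
p = -10 (p = -5/3*3 - 5 = -5 - 5 = -10)
p - (24 + Q(11, 8)) = -10 - (24 + (-11 - 1*8)) = -10 - (24 + (-11 - 8)) = -10 - (24 - 19) = -10 - 1*5 = -10 - 5 = -15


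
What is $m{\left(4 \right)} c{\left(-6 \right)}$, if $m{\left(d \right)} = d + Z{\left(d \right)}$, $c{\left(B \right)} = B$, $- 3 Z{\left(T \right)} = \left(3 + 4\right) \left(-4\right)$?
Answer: $-80$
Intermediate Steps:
$Z{\left(T \right)} = \frac{28}{3}$ ($Z{\left(T \right)} = - \frac{\left(3 + 4\right) \left(-4\right)}{3} = - \frac{7 \left(-4\right)}{3} = \left(- \frac{1}{3}\right) \left(-28\right) = \frac{28}{3}$)
$m{\left(d \right)} = \frac{28}{3} + d$ ($m{\left(d \right)} = d + \frac{28}{3} = \frac{28}{3} + d$)
$m{\left(4 \right)} c{\left(-6 \right)} = \left(\frac{28}{3} + 4\right) \left(-6\right) = \frac{40}{3} \left(-6\right) = -80$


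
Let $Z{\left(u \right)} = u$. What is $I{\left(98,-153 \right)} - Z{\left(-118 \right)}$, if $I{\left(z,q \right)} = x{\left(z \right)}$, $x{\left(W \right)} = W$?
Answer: $216$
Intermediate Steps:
$I{\left(z,q \right)} = z$
$I{\left(98,-153 \right)} - Z{\left(-118 \right)} = 98 - -118 = 98 + 118 = 216$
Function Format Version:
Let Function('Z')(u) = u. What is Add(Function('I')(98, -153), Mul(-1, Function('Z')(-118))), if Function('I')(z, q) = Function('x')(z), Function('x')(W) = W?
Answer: 216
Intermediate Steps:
Function('I')(z, q) = z
Add(Function('I')(98, -153), Mul(-1, Function('Z')(-118))) = Add(98, Mul(-1, -118)) = Add(98, 118) = 216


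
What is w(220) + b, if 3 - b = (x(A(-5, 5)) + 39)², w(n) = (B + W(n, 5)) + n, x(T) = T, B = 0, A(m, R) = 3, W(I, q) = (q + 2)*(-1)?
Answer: -1548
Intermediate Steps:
W(I, q) = -2 - q (W(I, q) = (2 + q)*(-1) = -2 - q)
w(n) = -7 + n (w(n) = (0 + (-2 - 1*5)) + n = (0 + (-2 - 5)) + n = (0 - 7) + n = -7 + n)
b = -1761 (b = 3 - (3 + 39)² = 3 - 1*42² = 3 - 1*1764 = 3 - 1764 = -1761)
w(220) + b = (-7 + 220) - 1761 = 213 - 1761 = -1548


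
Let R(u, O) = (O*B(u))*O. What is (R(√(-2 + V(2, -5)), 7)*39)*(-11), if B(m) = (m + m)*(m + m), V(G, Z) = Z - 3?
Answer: 840840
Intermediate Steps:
V(G, Z) = -3 + Z
B(m) = 4*m² (B(m) = (2*m)*(2*m) = 4*m²)
R(u, O) = 4*O²*u² (R(u, O) = (O*(4*u²))*O = (4*O*u²)*O = 4*O²*u²)
(R(√(-2 + V(2, -5)), 7)*39)*(-11) = ((4*7²*(√(-2 + (-3 - 5)))²)*39)*(-11) = ((4*49*(√(-2 - 8))²)*39)*(-11) = ((4*49*(√(-10))²)*39)*(-11) = ((4*49*(I*√10)²)*39)*(-11) = ((4*49*(-10))*39)*(-11) = -1960*39*(-11) = -76440*(-11) = 840840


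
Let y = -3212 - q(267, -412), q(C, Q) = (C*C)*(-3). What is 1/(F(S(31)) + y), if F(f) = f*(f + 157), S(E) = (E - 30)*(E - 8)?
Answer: 1/214795 ≈ 4.6556e-6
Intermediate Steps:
q(C, Q) = -3*C² (q(C, Q) = C²*(-3) = -3*C²)
S(E) = (-30 + E)*(-8 + E)
F(f) = f*(157 + f)
y = 210655 (y = -3212 - (-3)*267² = -3212 - (-3)*71289 = -3212 - 1*(-213867) = -3212 + 213867 = 210655)
1/(F(S(31)) + y) = 1/((240 + 31² - 38*31)*(157 + (240 + 31² - 38*31)) + 210655) = 1/((240 + 961 - 1178)*(157 + (240 + 961 - 1178)) + 210655) = 1/(23*(157 + 23) + 210655) = 1/(23*180 + 210655) = 1/(4140 + 210655) = 1/214795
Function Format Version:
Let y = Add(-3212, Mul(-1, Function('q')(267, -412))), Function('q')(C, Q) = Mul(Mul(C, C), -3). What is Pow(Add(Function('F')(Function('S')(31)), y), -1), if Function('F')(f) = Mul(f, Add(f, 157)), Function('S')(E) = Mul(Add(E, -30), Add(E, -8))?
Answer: Rational(1, 214795) ≈ 4.6556e-6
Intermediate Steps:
Function('q')(C, Q) = Mul(-3, Pow(C, 2)) (Function('q')(C, Q) = Mul(Pow(C, 2), -3) = Mul(-3, Pow(C, 2)))
Function('S')(E) = Mul(Add(-30, E), Add(-8, E))
Function('F')(f) = Mul(f, Add(157, f))
y = 210655 (y = Add(-3212, Mul(-1, Mul(-3, Pow(267, 2)))) = Add(-3212, Mul(-1, Mul(-3, 71289))) = Add(-3212, Mul(-1, -213867)) = Add(-3212, 213867) = 210655)
Pow(Add(Function('F')(Function('S')(31)), y), -1) = Pow(Add(Mul(Add(240, Pow(31, 2), Mul(-38, 31)), Add(157, Add(240, Pow(31, 2), Mul(-38, 31)))), 210655), -1) = Pow(Add(Mul(Add(240, 961, -1178), Add(157, Add(240, 961, -1178))), 210655), -1) = Pow(Add(Mul(23, Add(157, 23)), 210655), -1) = Pow(Add(Mul(23, 180), 210655), -1) = Pow(Add(4140, 210655), -1) = Pow(214795, -1) = Rational(1, 214795)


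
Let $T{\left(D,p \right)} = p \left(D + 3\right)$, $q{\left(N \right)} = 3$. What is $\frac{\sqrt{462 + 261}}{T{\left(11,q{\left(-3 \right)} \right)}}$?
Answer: $\frac{\sqrt{723}}{42} \approx 0.64021$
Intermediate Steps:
$T{\left(D,p \right)} = p \left(3 + D\right)$
$\frac{\sqrt{462 + 261}}{T{\left(11,q{\left(-3 \right)} \right)}} = \frac{\sqrt{462 + 261}}{3 \left(3 + 11\right)} = \frac{\sqrt{723}}{3 \cdot 14} = \frac{\sqrt{723}}{42}$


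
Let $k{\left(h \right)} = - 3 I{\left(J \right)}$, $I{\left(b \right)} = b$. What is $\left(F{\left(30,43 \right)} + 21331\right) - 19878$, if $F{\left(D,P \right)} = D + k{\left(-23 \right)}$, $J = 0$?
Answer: $1483$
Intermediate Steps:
$k{\left(h \right)} = 0$ ($k{\left(h \right)} = \left(-3\right) 0 = 0$)
$F{\left(D,P \right)} = D$ ($F{\left(D,P \right)} = D + 0 = D$)
$\left(F{\left(30,43 \right)} + 21331\right) - 19878 = \left(30 + 21331\right) - 19878 = 21361 - 19878 = 1483$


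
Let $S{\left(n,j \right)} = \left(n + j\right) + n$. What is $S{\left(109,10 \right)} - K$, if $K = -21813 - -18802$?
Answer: $3239$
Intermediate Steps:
$K = -3011$ ($K = -21813 + 18802 = -3011$)
$S{\left(n,j \right)} = j + 2 n$ ($S{\left(n,j \right)} = \left(j + n\right) + n = j + 2 n$)
$S{\left(109,10 \right)} - K = \left(10 + 2 \cdot 109\right) - -3011 = \left(10 + 218\right) + 3011 = 228 + 3011 = 3239$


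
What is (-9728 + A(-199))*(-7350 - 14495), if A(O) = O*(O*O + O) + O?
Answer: 171503456625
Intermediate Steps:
A(O) = O + O*(O + O²) (A(O) = O*(O² + O) + O = O*(O + O²) + O = O + O*(O + O²))
(-9728 + A(-199))*(-7350 - 14495) = (-9728 - 199*(1 - 199 + (-199)²))*(-7350 - 14495) = (-9728 - 199*(1 - 199 + 39601))*(-21845) = (-9728 - 199*39403)*(-21845) = (-9728 - 7841197)*(-21845) = -7850925*(-21845) = 171503456625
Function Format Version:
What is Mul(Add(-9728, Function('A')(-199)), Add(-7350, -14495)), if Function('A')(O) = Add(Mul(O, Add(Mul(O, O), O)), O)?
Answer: 171503456625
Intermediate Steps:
Function('A')(O) = Add(O, Mul(O, Add(O, Pow(O, 2)))) (Function('A')(O) = Add(Mul(O, Add(Pow(O, 2), O)), O) = Add(Mul(O, Add(O, Pow(O, 2))), O) = Add(O, Mul(O, Add(O, Pow(O, 2)))))
Mul(Add(-9728, Function('A')(-199)), Add(-7350, -14495)) = Mul(Add(-9728, Mul(-199, Add(1, -199, Pow(-199, 2)))), Add(-7350, -14495)) = Mul(Add(-9728, Mul(-199, Add(1, -199, 39601))), -21845) = Mul(Add(-9728, Mul(-199, 39403)), -21845) = Mul(Add(-9728, -7841197), -21845) = Mul(-7850925, -21845) = 171503456625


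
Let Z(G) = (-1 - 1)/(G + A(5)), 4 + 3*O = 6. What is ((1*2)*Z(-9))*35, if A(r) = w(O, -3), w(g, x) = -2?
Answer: 140/11 ≈ 12.727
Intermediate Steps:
O = ⅔ (O = -4/3 + (⅓)*6 = -4/3 + 2 = ⅔ ≈ 0.66667)
A(r) = -2
Z(G) = -2/(-2 + G) (Z(G) = (-1 - 1)/(G - 2) = -2/(-2 + G))
((1*2)*Z(-9))*35 = ((1*2)*(-2/(-2 - 9)))*35 = (2*(-2/(-11)))*35 = (2*(-2*(-1/11)))*35 = (2*(2/11))*35 = (4/11)*35 = 140/11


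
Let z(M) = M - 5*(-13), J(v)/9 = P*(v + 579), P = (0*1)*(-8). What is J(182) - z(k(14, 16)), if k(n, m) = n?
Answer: -79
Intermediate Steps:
P = 0 (P = 0*(-8) = 0)
J(v) = 0 (J(v) = 9*(0*(v + 579)) = 9*(0*(579 + v)) = 9*0 = 0)
z(M) = 65 + M (z(M) = M + 65 = 65 + M)
J(182) - z(k(14, 16)) = 0 - (65 + 14) = 0 - 1*79 = 0 - 79 = -79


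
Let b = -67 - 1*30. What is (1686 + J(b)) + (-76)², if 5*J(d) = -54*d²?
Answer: -470776/5 ≈ -94155.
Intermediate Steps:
b = -97 (b = -67 - 30 = -97)
J(d) = -54*d²/5 (J(d) = (-54*d²)/5 = -54*d²/5)
(1686 + J(b)) + (-76)² = (1686 - 54/5*(-97)²) + (-76)² = (1686 - 54/5*9409) + 5776 = (1686 - 508086/5) + 5776 = -499656/5 + 5776 = -470776/5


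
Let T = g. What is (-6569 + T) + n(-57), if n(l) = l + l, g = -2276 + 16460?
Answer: 7501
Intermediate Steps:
g = 14184
T = 14184
n(l) = 2*l
(-6569 + T) + n(-57) = (-6569 + 14184) + 2*(-57) = 7615 - 114 = 7501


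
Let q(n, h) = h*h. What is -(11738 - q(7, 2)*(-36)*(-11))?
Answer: -10154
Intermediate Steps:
q(n, h) = h**2
-(11738 - q(7, 2)*(-36)*(-11)) = -(11738 - 2**2*(-36)*(-11)) = -(11738 - 4*(-36)*(-11)) = -(11738 - (-144)*(-11)) = -(11738 - 1*1584) = -(11738 - 1584) = -1*10154 = -10154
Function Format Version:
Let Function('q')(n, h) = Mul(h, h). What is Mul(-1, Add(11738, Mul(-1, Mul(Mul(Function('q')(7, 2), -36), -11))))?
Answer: -10154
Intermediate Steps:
Function('q')(n, h) = Pow(h, 2)
Mul(-1, Add(11738, Mul(-1, Mul(Mul(Function('q')(7, 2), -36), -11)))) = Mul(-1, Add(11738, Mul(-1, Mul(Mul(Pow(2, 2), -36), -11)))) = Mul(-1, Add(11738, Mul(-1, Mul(Mul(4, -36), -11)))) = Mul(-1, Add(11738, Mul(-1, Mul(-144, -11)))) = Mul(-1, Add(11738, Mul(-1, 1584))) = Mul(-1, Add(11738, -1584)) = Mul(-1, 10154) = -10154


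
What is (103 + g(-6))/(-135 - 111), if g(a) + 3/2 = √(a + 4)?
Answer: -203/492 - I*√2/246 ≈ -0.4126 - 0.0057488*I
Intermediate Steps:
g(a) = -3/2 + √(4 + a) (g(a) = -3/2 + √(a + 4) = -3/2 + √(4 + a))
(103 + g(-6))/(-135 - 111) = (103 + (-3/2 + √(4 - 6)))/(-135 - 111) = (103 + (-3/2 + √(-2)))/(-246) = -(103 + (-3/2 + I*√2))/246 = -(203/2 + I*√2)/246 = -203/492 - I*√2/246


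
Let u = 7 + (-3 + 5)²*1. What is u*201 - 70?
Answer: 2141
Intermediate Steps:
u = 11 (u = 7 + 2²*1 = 7 + 4*1 = 7 + 4 = 11)
u*201 - 70 = 11*201 - 70 = 2211 - 70 = 2141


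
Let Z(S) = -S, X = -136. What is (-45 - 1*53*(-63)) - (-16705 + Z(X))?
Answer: 19863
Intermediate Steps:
(-45 - 1*53*(-63)) - (-16705 + Z(X)) = (-45 - 1*53*(-63)) - (-16705 - 1*(-136)) = (-45 - 53*(-63)) - (-16705 + 136) = (-45 + 3339) - 1*(-16569) = 3294 + 16569 = 19863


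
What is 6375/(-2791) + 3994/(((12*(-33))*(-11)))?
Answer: -8311123/6078798 ≈ -1.3672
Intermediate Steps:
6375/(-2791) + 3994/(((12*(-33))*(-11))) = 6375*(-1/2791) + 3994/((-396*(-11))) = -6375/2791 + 3994/4356 = -6375/2791 + 3994*(1/4356) = -6375/2791 + 1997/2178 = -8311123/6078798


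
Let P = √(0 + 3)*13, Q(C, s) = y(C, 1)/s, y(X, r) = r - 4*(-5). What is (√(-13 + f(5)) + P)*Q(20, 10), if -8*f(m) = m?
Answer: 273*√3/10 + 21*I*√218/40 ≈ 47.285 + 7.7515*I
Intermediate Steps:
y(X, r) = 20 + r (y(X, r) = r + 20 = 20 + r)
f(m) = -m/8
Q(C, s) = 21/s (Q(C, s) = (20 + 1)/s = 21/s)
P = 13*√3 (P = √3*13 = 13*√3 ≈ 22.517)
(√(-13 + f(5)) + P)*Q(20, 10) = (√(-13 - ⅛*5) + 13*√3)*(21/10) = (√(-13 - 5/8) + 13*√3)*(21*(⅒)) = (√(-109/8) + 13*√3)*(21/10) = (I*√218/4 + 13*√3)*(21/10) = (13*√3 + I*√218/4)*(21/10) = 273*√3/10 + 21*I*√218/40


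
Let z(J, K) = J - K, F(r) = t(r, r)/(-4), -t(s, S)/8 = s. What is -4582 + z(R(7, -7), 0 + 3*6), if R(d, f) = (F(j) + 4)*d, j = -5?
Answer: -4642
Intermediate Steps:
t(s, S) = -8*s
F(r) = 2*r (F(r) = -8*r/(-4) = -8*r*(-¼) = 2*r)
R(d, f) = -6*d (R(d, f) = (2*(-5) + 4)*d = (-10 + 4)*d = -6*d)
-4582 + z(R(7, -7), 0 + 3*6) = -4582 + (-6*7 - (0 + 3*6)) = -4582 + (-42 - (0 + 18)) = -4582 + (-42 - 1*18) = -4582 + (-42 - 18) = -4582 - 60 = -4642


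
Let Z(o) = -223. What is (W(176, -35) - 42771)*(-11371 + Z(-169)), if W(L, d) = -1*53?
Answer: 496501456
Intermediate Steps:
W(L, d) = -53
(W(176, -35) - 42771)*(-11371 + Z(-169)) = (-53 - 42771)*(-11371 - 223) = -42824*(-11594) = 496501456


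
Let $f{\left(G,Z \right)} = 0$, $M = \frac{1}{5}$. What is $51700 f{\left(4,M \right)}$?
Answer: $0$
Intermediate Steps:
$M = \frac{1}{5} \approx 0.2$
$51700 f{\left(4,M \right)} = 51700 \cdot 0 = 0$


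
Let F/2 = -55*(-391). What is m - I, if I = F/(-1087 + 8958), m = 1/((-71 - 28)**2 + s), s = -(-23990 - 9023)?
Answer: -108318957/19822882 ≈ -5.4643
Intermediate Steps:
s = 33013 (s = -1*(-33013) = 33013)
F = 43010 (F = 2*(-55*(-391)) = 2*21505 = 43010)
m = 1/42814 (m = 1/((-71 - 28)**2 + 33013) = 1/((-99)**2 + 33013) = 1/(9801 + 33013) = 1/42814 ≈ 2.3357e-5)
I = 2530/463 (I = 43010/(-1087 + 8958) = 43010/7871 = 43010*(1/7871) = 2530/463 ≈ 5.4644)
m - I = 1/42814 - 1*2530/463 = 1/42814 - 2530/463 = -108318957/19822882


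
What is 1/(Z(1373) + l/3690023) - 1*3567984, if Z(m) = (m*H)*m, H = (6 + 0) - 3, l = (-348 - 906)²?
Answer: -74458508629297343305/20868509676417 ≈ -3.5680e+6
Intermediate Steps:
l = 1572516 (l = (-1254)² = 1572516)
H = 3 (H = 6 - 3 = 3)
Z(m) = 3*m² (Z(m) = (m*3)*m = (3*m)*m = 3*m²)
1/(Z(1373) + l/3690023) - 1*3567984 = 1/(3*1373² + 1572516/3690023) - 1*3567984 = 1/(3*1885129 + 1572516*(1/3690023)) - 3567984 = 1/(5655387 + 1572516/3690023) - 3567984 = 1/(20868509676417/3690023) - 3567984 = 3690023/20868509676417 - 3567984 = -74458508629297343305/20868509676417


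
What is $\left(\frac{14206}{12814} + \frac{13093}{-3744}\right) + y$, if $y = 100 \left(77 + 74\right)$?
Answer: $\frac{362158607581}{23987808} \approx 15098.0$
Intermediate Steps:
$y = 15100$ ($y = 100 \cdot 151 = 15100$)
$\left(\frac{14206}{12814} + \frac{13093}{-3744}\right) + y = \left(\frac{14206}{12814} + \frac{13093}{-3744}\right) + 15100 = \left(14206 \cdot \frac{1}{12814} + 13093 \left(- \frac{1}{3744}\right)\right) + 15100 = \left(\frac{7103}{6407} - \frac{13093}{3744}\right) + 15100 = - \frac{57293219}{23987808} + 15100 = \frac{362158607581}{23987808}$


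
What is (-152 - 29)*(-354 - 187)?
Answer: 97921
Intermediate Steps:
(-152 - 29)*(-354 - 187) = -181*(-541) = 97921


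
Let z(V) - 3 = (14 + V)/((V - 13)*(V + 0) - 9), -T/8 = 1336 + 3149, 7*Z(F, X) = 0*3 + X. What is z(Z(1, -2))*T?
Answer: -222456/17 ≈ -13086.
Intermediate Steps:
Z(F, X) = X/7 (Z(F, X) = (0*3 + X)/7 = (0 + X)/7 = X/7)
T = -35880 (T = -8*(1336 + 3149) = -8*4485 = -35880)
z(V) = 3 + (14 + V)/(-9 + V*(-13 + V)) (z(V) = 3 + (14 + V)/((V - 13)*(V + 0) - 9) = 3 + (14 + V)/((-13 + V)*V - 9) = 3 + (14 + V)/(V*(-13 + V) - 9) = 3 + (14 + V)/(-9 + V*(-13 + V)))
z(Z(1, -2))*T = ((13 - 3*((⅐)*(-2))² + 38*((⅐)*(-2)))/(9 - ((⅐)*(-2))² + 13*((⅐)*(-2))))*(-35880) = ((13 - 3*(-2/7)² + 38*(-2/7))/(9 - (-2/7)² + 13*(-2/7)))*(-35880) = ((13 - 3*4/49 - 76/7)/(9 - 1*4/49 - 26/7))*(-35880) = ((13 - 12/49 - 76/7)/(9 - 4/49 - 26/7))*(-35880) = ((93/49)/(255/49))*(-35880) = ((49/255)*(93/49))*(-35880) = (31/85)*(-35880) = -222456/17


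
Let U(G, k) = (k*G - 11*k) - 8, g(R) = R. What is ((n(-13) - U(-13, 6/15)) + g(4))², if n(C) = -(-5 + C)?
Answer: 39204/25 ≈ 1568.2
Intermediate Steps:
U(G, k) = -8 - 11*k + G*k (U(G, k) = (G*k - 11*k) - 8 = (-11*k + G*k) - 8 = -8 - 11*k + G*k)
n(C) = 5 - C
((n(-13) - U(-13, 6/15)) + g(4))² = (((5 - 1*(-13)) - (-8 - 66/15 - 78/15)) + 4)² = (((5 + 13) - (-8 - 66/15 - 78/15)) + 4)² = ((18 - (-8 - 11*⅖ - 13*⅖)) + 4)² = ((18 - (-8 - 22/5 - 26/5)) + 4)² = ((18 - 1*(-88/5)) + 4)² = ((18 + 88/5) + 4)² = (178/5 + 4)² = (198/5)² = 39204/25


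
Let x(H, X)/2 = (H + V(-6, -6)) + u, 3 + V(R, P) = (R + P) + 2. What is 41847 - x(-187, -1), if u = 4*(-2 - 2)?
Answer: 42279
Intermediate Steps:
V(R, P) = -1 + P + R (V(R, P) = -3 + ((R + P) + 2) = -3 + ((P + R) + 2) = -3 + (2 + P + R) = -1 + P + R)
u = -16 (u = 4*(-4) = -16)
x(H, X) = -58 + 2*H (x(H, X) = 2*((H + (-1 - 6 - 6)) - 16) = 2*((H - 13) - 16) = 2*((-13 + H) - 16) = 2*(-29 + H) = -58 + 2*H)
41847 - x(-187, -1) = 41847 - (-58 + 2*(-187)) = 41847 - (-58 - 374) = 41847 - 1*(-432) = 41847 + 432 = 42279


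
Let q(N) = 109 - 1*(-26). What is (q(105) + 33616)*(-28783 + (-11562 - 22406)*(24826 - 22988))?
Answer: -2108153848217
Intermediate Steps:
q(N) = 135 (q(N) = 109 + 26 = 135)
(q(105) + 33616)*(-28783 + (-11562 - 22406)*(24826 - 22988)) = (135 + 33616)*(-28783 + (-11562 - 22406)*(24826 - 22988)) = 33751*(-28783 - 33968*1838) = 33751*(-28783 - 62433184) = 33751*(-62461967) = -2108153848217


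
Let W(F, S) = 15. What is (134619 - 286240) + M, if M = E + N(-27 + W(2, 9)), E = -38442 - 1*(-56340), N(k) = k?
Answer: -133735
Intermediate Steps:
E = 17898 (E = -38442 + 56340 = 17898)
M = 17886 (M = 17898 + (-27 + 15) = 17898 - 12 = 17886)
(134619 - 286240) + M = (134619 - 286240) + 17886 = -151621 + 17886 = -133735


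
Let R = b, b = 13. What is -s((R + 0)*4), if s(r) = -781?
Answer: 781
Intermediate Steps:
R = 13
-s((R + 0)*4) = -1*(-781) = 781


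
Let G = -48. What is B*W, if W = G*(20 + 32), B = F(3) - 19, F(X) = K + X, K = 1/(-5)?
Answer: 202176/5 ≈ 40435.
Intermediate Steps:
K = -⅕ ≈ -0.20000
F(X) = -⅕ + X
B = -81/5 (B = (-⅕ + 3) - 19 = 14/5 - 19 = -81/5 ≈ -16.200)
W = -2496 (W = -48*(20 + 32) = -48*52 = -2496)
B*W = -81/5*(-2496) = 202176/5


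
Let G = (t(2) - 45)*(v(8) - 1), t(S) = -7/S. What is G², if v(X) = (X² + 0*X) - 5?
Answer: 7912969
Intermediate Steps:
v(X) = -5 + X² (v(X) = (X² + 0) - 5 = X² - 5 = -5 + X²)
G = -2813 (G = (-7/2 - 45)*((-5 + 8²) - 1) = (-7*½ - 45)*((-5 + 64) - 1) = (-7/2 - 45)*(59 - 1) = -97/2*58 = -2813)
G² = (-2813)² = 7912969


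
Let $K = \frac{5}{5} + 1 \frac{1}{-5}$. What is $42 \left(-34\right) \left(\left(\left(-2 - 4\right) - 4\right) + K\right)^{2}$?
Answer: $- \frac{3021648}{25} \approx -1.2087 \cdot 10^{5}$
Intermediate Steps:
$K = \frac{4}{5}$ ($K = 5 \cdot \frac{1}{5} + 1 \left(- \frac{1}{5}\right) = 1 - \frac{1}{5} = \frac{4}{5} \approx 0.8$)
$42 \left(-34\right) \left(\left(\left(-2 - 4\right) - 4\right) + K\right)^{2} = 42 \left(-34\right) \left(\left(\left(-2 - 4\right) - 4\right) + \frac{4}{5}\right)^{2} = - 1428 \left(\left(-6 - 4\right) + \frac{4}{5}\right)^{2} = - 1428 \left(-10 + \frac{4}{5}\right)^{2} = - 1428 \left(- \frac{46}{5}\right)^{2} = \left(-1428\right) \frac{2116}{25} = - \frac{3021648}{25}$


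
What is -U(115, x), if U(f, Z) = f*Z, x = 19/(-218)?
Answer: 2185/218 ≈ 10.023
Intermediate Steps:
x = -19/218 (x = 19*(-1/218) = -19/218 ≈ -0.087156)
U(f, Z) = Z*f
-U(115, x) = -(-19)*115/218 = -1*(-2185/218) = 2185/218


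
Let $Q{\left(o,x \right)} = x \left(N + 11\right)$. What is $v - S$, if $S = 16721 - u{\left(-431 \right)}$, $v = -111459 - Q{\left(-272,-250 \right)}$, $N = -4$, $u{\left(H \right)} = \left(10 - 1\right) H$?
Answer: $-130309$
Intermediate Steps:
$u{\left(H \right)} = 9 H$
$Q{\left(o,x \right)} = 7 x$ ($Q{\left(o,x \right)} = x \left(-4 + 11\right) = x 7 = 7 x$)
$v = -109709$ ($v = -111459 - 7 \left(-250\right) = -111459 - -1750 = -111459 + 1750 = -109709$)
$S = 20600$ ($S = 16721 - 9 \left(-431\right) = 16721 - -3879 = 16721 + 3879 = 20600$)
$v - S = -109709 - 20600 = -130309$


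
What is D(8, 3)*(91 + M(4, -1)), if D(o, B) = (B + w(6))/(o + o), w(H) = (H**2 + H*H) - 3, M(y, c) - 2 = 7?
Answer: 450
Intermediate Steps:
M(y, c) = 9 (M(y, c) = 2 + 7 = 9)
w(H) = -3 + 2*H**2 (w(H) = (H**2 + H**2) - 3 = 2*H**2 - 3 = -3 + 2*H**2)
D(o, B) = (69 + B)/(2*o) (D(o, B) = (B + (-3 + 2*6**2))/(o + o) = (B + (-3 + 2*36))/((2*o)) = (B + (-3 + 72))*(1/(2*o)) = (B + 69)*(1/(2*o)) = (69 + B)*(1/(2*o)) = (69 + B)/(2*o))
D(8, 3)*(91 + M(4, -1)) = ((1/2)*(69 + 3)/8)*(91 + 9) = ((1/2)*(1/8)*72)*100 = (9/2)*100 = 450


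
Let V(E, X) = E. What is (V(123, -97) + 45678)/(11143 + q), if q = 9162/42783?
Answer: 93309723/22701911 ≈ 4.1102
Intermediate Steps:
q = 3054/14261 (q = 9162*(1/42783) = 3054/14261 ≈ 0.21415)
(V(123, -97) + 45678)/(11143 + q) = (123 + 45678)/(11143 + 3054/14261) = 45801/(158913377/14261) = 45801*(14261/158913377) = 93309723/22701911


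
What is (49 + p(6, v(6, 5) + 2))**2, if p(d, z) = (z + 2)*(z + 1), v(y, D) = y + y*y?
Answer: 4490161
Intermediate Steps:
v(y, D) = y + y**2
p(d, z) = (1 + z)*(2 + z) (p(d, z) = (2 + z)*(1 + z) = (1 + z)*(2 + z))
(49 + p(6, v(6, 5) + 2))**2 = (49 + (2 + (6*(1 + 6) + 2)**2 + 3*(6*(1 + 6) + 2)))**2 = (49 + (2 + (6*7 + 2)**2 + 3*(6*7 + 2)))**2 = (49 + (2 + (42 + 2)**2 + 3*(42 + 2)))**2 = (49 + (2 + 44**2 + 3*44))**2 = (49 + (2 + 1936 + 132))**2 = (49 + 2070)**2 = 2119**2 = 4490161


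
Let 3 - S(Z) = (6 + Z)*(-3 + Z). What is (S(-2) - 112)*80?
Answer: -7120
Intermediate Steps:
S(Z) = 3 - (-3 + Z)*(6 + Z) (S(Z) = 3 - (6 + Z)*(-3 + Z) = 3 - (-3 + Z)*(6 + Z))
(S(-2) - 112)*80 = ((21 - 1*(-2)² - 3*(-2)) - 112)*80 = ((21 - 1*4 + 6) - 112)*80 = ((21 - 4 + 6) - 112)*80 = (23 - 112)*80 = -89*80 = -7120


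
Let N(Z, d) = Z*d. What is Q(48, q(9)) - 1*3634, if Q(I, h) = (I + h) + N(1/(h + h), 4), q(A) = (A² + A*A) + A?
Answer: -583963/171 ≈ -3415.0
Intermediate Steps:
q(A) = A + 2*A² (q(A) = (A² + A²) + A = 2*A² + A = A + 2*A²)
Q(I, h) = I + h + 2/h (Q(I, h) = (I + h) + 4/(h + h) = (I + h) + 4/(2*h) = (I + h) + (1/(2*h))*4 = (I + h) + 2/h = I + h + 2/h)
Q(48, q(9)) - 1*3634 = (48 + 9*(1 + 2*9) + 2/((9*(1 + 2*9)))) - 1*3634 = (48 + 9*(1 + 18) + 2/((9*(1 + 18)))) - 3634 = (48 + 9*19 + 2/((9*19))) - 3634 = (48 + 171 + 2/171) - 3634 = 37451/171 - 3634 = -583963/171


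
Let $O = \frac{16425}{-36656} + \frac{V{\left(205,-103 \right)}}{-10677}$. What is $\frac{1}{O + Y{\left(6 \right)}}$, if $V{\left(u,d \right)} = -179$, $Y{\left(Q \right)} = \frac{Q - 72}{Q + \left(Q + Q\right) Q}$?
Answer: $- \frac{5087889456}{6499645145} \approx -0.78279$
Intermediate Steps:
$Y{\left(Q \right)} = \frac{-72 + Q}{Q + 2 Q^{2}}$ ($Y{\left(Q \right)} = \frac{-72 + Q}{Q + 2 Q Q} = \frac{-72 + Q}{Q + 2 Q^{2}}$)
$O = - \frac{168808301}{391376112}$ ($O = \frac{16425}{-36656} - \frac{179}{-10677} = 16425 \left(- \frac{1}{36656}\right) - - \frac{179}{10677} = - \frac{16425}{36656} + \frac{179}{10677} = - \frac{168808301}{391376112} \approx -0.43132$)
$\frac{1}{O + Y{\left(6 \right)}} = \frac{1}{- \frac{168808301}{391376112} + \frac{-72 + 6}{6 \left(1 + 2 \cdot 6\right)}} = \frac{1}{- \frac{168808301}{391376112} + \frac{1}{6} \frac{1}{1 + 12} \left(-66\right)} = \frac{1}{- \frac{168808301}{391376112} + \frac{1}{6} \cdot \frac{1}{13} \left(-66\right)} = \frac{1}{- \frac{168808301}{391376112} - \frac{11}{13}} = \frac{1}{- \frac{6499645145}{5087889456}} = - \frac{5087889456}{6499645145}$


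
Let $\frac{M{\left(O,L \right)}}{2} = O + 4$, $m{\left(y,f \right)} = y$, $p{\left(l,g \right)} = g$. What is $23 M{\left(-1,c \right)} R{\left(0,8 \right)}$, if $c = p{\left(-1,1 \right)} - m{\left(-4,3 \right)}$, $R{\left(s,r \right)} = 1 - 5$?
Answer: $-552$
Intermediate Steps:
$R{\left(s,r \right)} = -4$ ($R{\left(s,r \right)} = 1 - 5 = -4$)
$c = 5$ ($c = 1 - -4 = 1 + 4 = 5$)
$M{\left(O,L \right)} = 8 + 2 O$ ($M{\left(O,L \right)} = 2 \left(O + 4\right) = 2 \left(4 + O\right) = 8 + 2 O$)
$23 M{\left(-1,c \right)} R{\left(0,8 \right)} = 23 \left(8 + 2 \left(-1\right)\right) \left(-4\right) = 23 \left(8 - 2\right) \left(-4\right) = 23 \cdot 6 \left(-4\right) = 138 \left(-4\right) = -552$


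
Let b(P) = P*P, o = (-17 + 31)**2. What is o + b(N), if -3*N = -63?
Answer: 637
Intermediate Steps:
N = 21 (N = -1/3*(-63) = 21)
o = 196 (o = 14**2 = 196)
b(P) = P**2
o + b(N) = 196 + 21**2 = 196 + 441 = 637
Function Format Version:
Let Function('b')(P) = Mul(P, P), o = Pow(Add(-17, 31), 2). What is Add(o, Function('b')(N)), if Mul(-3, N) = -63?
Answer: 637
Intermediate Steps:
N = 21 (N = Mul(Rational(-1, 3), -63) = 21)
o = 196 (o = Pow(14, 2) = 196)
Function('b')(P) = Pow(P, 2)
Add(o, Function('b')(N)) = Add(196, Pow(21, 2)) = Add(196, 441) = 637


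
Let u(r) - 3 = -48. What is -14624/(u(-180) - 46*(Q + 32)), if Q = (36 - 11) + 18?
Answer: 14624/3495 ≈ 4.1843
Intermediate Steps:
Q = 43 (Q = 25 + 18 = 43)
u(r) = -45 (u(r) = 3 - 48 = -45)
-14624/(u(-180) - 46*(Q + 32)) = -14624/(-45 - 46*(43 + 32)) = -14624/(-45 - 46*75) = -14624/(-45 - 3450) = -14624/(-3495) = -14624*(-1/3495) = 14624/3495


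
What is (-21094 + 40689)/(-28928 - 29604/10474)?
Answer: -102619015/151510738 ≈ -0.67731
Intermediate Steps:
(-21094 + 40689)/(-28928 - 29604/10474) = 19595/(-28928 - 29604*1/10474) = 19595/(-28928 - 14802/5237) = 19595/(-151510738/5237) = 19595*(-5237/151510738) = -102619015/151510738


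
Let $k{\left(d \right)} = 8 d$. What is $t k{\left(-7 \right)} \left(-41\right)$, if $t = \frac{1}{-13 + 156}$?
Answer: $\frac{2296}{143} \approx 16.056$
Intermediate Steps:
$t = \frac{1}{143} \approx 0.006993$
$t k{\left(-7 \right)} \left(-41\right) = \frac{8 \left(-7\right)}{143} \left(-41\right) = \frac{1}{143} \left(-56\right) \left(-41\right) = \left(- \frac{56}{143}\right) \left(-41\right) = \frac{2296}{143}$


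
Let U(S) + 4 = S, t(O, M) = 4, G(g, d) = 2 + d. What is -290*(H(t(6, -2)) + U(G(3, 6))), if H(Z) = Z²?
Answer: -5800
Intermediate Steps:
U(S) = -4 + S
-290*(H(t(6, -2)) + U(G(3, 6))) = -290*(4² + (-4 + (2 + 6))) = -290*(16 + (-4 + 8)) = -290*(16 + 4) = -290*20 = -5800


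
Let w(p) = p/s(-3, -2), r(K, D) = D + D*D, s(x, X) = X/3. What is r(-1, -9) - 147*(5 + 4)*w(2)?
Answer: 4041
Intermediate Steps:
s(x, X) = X/3 (s(x, X) = X*(⅓) = X/3)
r(K, D) = D + D²
w(p) = -3*p/2 (w(p) = p/(((⅓)*(-2))) = p/(-⅔) = p*(-3/2) = -3*p/2)
r(-1, -9) - 147*(5 + 4)*w(2) = -9*(1 - 9) - 147*(5 + 4)*(-3/2*2) = -9*(-8) - 1323*(-3) = 72 - 147*(-27) = 72 + 3969 = 4041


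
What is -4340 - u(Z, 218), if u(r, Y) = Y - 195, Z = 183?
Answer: -4363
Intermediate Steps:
u(r, Y) = -195 + Y
-4340 - u(Z, 218) = -4340 - (-195 + 218) = -4340 - 1*23 = -4340 - 23 = -4363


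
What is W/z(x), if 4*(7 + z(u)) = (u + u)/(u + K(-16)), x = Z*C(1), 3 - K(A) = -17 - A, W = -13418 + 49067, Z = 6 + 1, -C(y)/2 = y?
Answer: -39610/7 ≈ -5658.6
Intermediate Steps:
C(y) = -2*y
Z = 7
W = 35649
K(A) = 20 + A (K(A) = 3 - (-17 - A) = 3 + (17 + A) = 20 + A)
x = -14 (x = 7*(-2*1) = 7*(-2) = -14)
z(u) = -7 + u/(2*(4 + u)) (z(u) = -7 + ((u + u)/(u + (20 - 16)))/4 = -7 + ((2*u)/(u + 4))/4 = -7 + ((2*u)/(4 + u))/4 = -7 + (2*u/(4 + u))/4 = -7 + u/(2*(4 + u)))
W/z(x) = 35649/(((-56 - 13*(-14))/(2*(4 - 14)))) = 35649/(((½)*(-56 + 182)/(-10))) = 35649/(((½)*(-⅒)*126)) = 35649/(-63/10) = 35649*(-10/63) = -39610/7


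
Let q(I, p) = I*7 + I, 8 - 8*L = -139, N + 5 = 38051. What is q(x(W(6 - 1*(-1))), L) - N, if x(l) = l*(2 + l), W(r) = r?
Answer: -37542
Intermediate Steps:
N = 38046 (N = -5 + 38051 = 38046)
L = 147/8 (L = 1 - ⅛*(-139) = 1 + 139/8 = 147/8 ≈ 18.375)
q(I, p) = 8*I (q(I, p) = 7*I + I = 8*I)
q(x(W(6 - 1*(-1))), L) - N = 8*((6 - 1*(-1))*(2 + (6 - 1*(-1)))) - 1*38046 = 8*((6 + 1)*(2 + (6 + 1))) - 38046 = 8*(7*(2 + 7)) - 38046 = 8*(7*9) - 38046 = 8*63 - 38046 = 504 - 38046 = -37542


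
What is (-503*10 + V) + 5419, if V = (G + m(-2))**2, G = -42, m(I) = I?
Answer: 2325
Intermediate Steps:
V = 1936 (V = (-42 - 2)**2 = (-44)**2 = 1936)
(-503*10 + V) + 5419 = (-503*10 + 1936) + 5419 = (-5030 + 1936) + 5419 = -3094 + 5419 = 2325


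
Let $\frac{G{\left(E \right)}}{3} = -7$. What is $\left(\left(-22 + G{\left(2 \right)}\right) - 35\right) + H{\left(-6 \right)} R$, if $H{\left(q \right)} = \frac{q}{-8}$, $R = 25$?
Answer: $- \frac{237}{4} \approx -59.25$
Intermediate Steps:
$G{\left(E \right)} = -21$ ($G{\left(E \right)} = 3 \left(-7\right) = -21$)
$H{\left(q \right)} = - \frac{q}{8}$ ($H{\left(q \right)} = q \left(- \frac{1}{8}\right) = - \frac{q}{8}$)
$\left(\left(-22 + G{\left(2 \right)}\right) - 35\right) + H{\left(-6 \right)} R = \left(\left(-22 - 21\right) - 35\right) + \left(- \frac{1}{8}\right) \left(-6\right) 25 = \left(-43 - 35\right) + \frac{3}{4} \cdot 25 = -78 + \frac{75}{4} = - \frac{237}{4}$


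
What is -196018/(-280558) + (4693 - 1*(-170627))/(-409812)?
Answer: 1297629169/4790668129 ≈ 0.27087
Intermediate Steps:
-196018/(-280558) + (4693 - 1*(-170627))/(-409812) = -196018*(-1/280558) + (4693 + 170627)*(-1/409812) = 98009/140279 + 175320*(-1/409812) = 98009/140279 - 14610/34151 = 1297629169/4790668129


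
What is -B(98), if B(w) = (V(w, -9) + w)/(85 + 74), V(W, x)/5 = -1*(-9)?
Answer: -143/159 ≈ -0.89937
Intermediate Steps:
V(W, x) = 45 (V(W, x) = 5*(-1*(-9)) = 5*9 = 45)
B(w) = 15/53 + w/159 (B(w) = (45 + w)/(85 + 74) = (45 + w)/159 = (45 + w)*(1/159) = 15/53 + w/159)
-B(98) = -(15/53 + (1/159)*98) = -(15/53 + 98/159) = -1*143/159 = -143/159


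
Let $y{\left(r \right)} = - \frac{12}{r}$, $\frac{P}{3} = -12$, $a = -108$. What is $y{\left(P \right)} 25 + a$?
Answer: $- \frac{299}{3} \approx -99.667$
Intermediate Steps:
$P = -36$ ($P = 3 \left(-12\right) = -36$)
$y{\left(P \right)} 25 + a = - \frac{12}{-36} \cdot 25 - 108 = \left(-12\right) \left(- \frac{1}{36}\right) 25 - 108 = \frac{1}{3} \cdot 25 - 108 = \frac{25}{3} - 108 = - \frac{299}{3}$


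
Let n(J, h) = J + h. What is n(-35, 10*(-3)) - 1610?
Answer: -1675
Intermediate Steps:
n(-35, 10*(-3)) - 1610 = (-35 + 10*(-3)) - 1610 = (-35 - 30) - 1610 = -65 - 1610 = -1675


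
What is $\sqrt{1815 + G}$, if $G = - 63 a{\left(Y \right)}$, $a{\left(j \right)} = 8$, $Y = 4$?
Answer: $\sqrt{1311} \approx 36.208$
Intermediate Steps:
$G = -504$ ($G = \left(-63\right) 8 = -504$)
$\sqrt{1815 + G} = \sqrt{1815 - 504} = \sqrt{1311}$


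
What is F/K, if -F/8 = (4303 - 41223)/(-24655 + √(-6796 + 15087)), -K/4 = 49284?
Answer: 17505050/288055850139 + 710*√8291/288055850139 ≈ 6.0994e-5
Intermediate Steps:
K = -197136 (K = -4*49284 = -197136)
F = 295360/(-24655 + √8291) (F = -8*(4303 - 41223)/(-24655 + √(-6796 + 15087)) = -(-295360)/(-24655 + √8291) = 295360/(-24655 + √8291) ≈ -12.024)
F/K = (-280080800/23379259 - 11360*√8291/23379259)/(-197136) = (-280080800/23379259 - 11360*√8291/23379259)*(-1/197136) = 17505050/288055850139 + 710*√8291/288055850139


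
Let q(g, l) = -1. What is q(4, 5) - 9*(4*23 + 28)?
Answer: -1081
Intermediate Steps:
q(4, 5) - 9*(4*23 + 28) = -1 - 9*(4*23 + 28) = -1 - 9*(92 + 28) = -1 - 9*120 = -1 - 1080 = -1081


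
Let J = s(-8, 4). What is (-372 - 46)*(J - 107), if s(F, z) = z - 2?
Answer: 43890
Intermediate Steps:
s(F, z) = -2 + z
J = 2 (J = -2 + 4 = 2)
(-372 - 46)*(J - 107) = (-372 - 46)*(2 - 107) = -418*(-105) = 43890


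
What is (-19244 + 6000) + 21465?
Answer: 8221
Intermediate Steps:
(-19244 + 6000) + 21465 = -13244 + 21465 = 8221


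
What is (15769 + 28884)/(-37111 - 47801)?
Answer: -44653/84912 ≈ -0.52587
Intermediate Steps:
(15769 + 28884)/(-37111 - 47801) = 44653/(-84912) = 44653*(-1/84912) = -44653/84912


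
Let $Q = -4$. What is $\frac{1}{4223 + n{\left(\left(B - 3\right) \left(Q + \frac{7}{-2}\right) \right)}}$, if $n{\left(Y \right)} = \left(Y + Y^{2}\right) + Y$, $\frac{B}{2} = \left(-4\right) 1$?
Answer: $\frac{4}{44777} \approx 8.9332 \cdot 10^{-5}$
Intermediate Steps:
$B = -8$ ($B = 2 \left(\left(-4\right) 1\right) = 2 \left(-4\right) = -8$)
$n{\left(Y \right)} = Y^{2} + 2 Y$
$\frac{1}{4223 + n{\left(\left(B - 3\right) \left(Q + \frac{7}{-2}\right) \right)}} = \frac{1}{4223 + \left(-8 - 3\right) \left(-4 + \frac{7}{-2}\right) \left(2 + \left(-8 - 3\right) \left(-4 + \frac{7}{-2}\right)\right)} = \frac{1}{4223 + - 11 \left(-4 + 7 \left(- \frac{1}{2}\right)\right) \left(2 - 11 \left(-4 + 7 \left(- \frac{1}{2}\right)\right)\right)} = \frac{1}{4223 + - 11 \left(-4 - \frac{7}{2}\right) \left(2 - 11 \left(-4 - \frac{7}{2}\right)\right)} = \frac{1}{4223 + \left(-11\right) \left(- \frac{15}{2}\right) \left(2 - - \frac{165}{2}\right)} = \frac{1}{4223 + \frac{165 \left(2 + \frac{165}{2}\right)}{2}} = \frac{1}{4223 + \frac{165}{2} \cdot \frac{169}{2}} = \frac{1}{4223 + \frac{27885}{4}} = \frac{1}{\frac{44777}{4}} = \frac{4}{44777}$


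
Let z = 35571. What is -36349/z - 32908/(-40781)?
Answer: -311778101/1450620951 ≈ -0.21493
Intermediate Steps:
-36349/z - 32908/(-40781) = -36349/35571 - 32908/(-40781) = -36349*1/35571 - 32908*(-1/40781) = -36349/35571 + 32908/40781 = -311778101/1450620951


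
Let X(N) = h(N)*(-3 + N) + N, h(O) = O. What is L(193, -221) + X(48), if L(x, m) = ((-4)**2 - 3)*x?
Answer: 4717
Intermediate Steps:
L(x, m) = 13*x (L(x, m) = (16 - 3)*x = 13*x)
X(N) = N + N*(-3 + N) (X(N) = N*(-3 + N) + N = N + N*(-3 + N))
L(193, -221) + X(48) = 13*193 + 48*(-2 + 48) = 2509 + 48*46 = 2509 + 2208 = 4717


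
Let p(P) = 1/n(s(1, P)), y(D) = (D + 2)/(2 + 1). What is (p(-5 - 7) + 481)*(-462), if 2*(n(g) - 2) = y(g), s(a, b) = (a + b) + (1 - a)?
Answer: -223146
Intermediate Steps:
s(a, b) = 1 + b
y(D) = 2/3 + D/3 (y(D) = (2 + D)/3 = (2 + D)*(1/3) = 2/3 + D/3)
n(g) = 7/3 + g/6 (n(g) = 2 + (2/3 + g/3)/2 = 2 + (1/3 + g/6) = 7/3 + g/6)
p(P) = 1/(5/2 + P/6) (p(P) = 1/(7/3 + (1 + P)/6) = 1/(7/3 + (1/6 + P/6)) = 1/(5/2 + P/6))
(p(-5 - 7) + 481)*(-462) = (6/(15 + (-5 - 7)) + 481)*(-462) = (6/(15 - 12) + 481)*(-462) = (6/3 + 481)*(-462) = (6*(1/3) + 481)*(-462) = (2 + 481)*(-462) = 483*(-462) = -223146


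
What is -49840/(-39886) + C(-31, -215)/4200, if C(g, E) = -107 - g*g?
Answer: 141777/142450 ≈ 0.99528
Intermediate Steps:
C(g, E) = -107 - g²
-49840/(-39886) + C(-31, -215)/4200 = -49840/(-39886) + (-107 - 1*(-31)²)/4200 = -49840*(-1/39886) + (-107 - 1*961)*(1/4200) = 3560/2849 + (-107 - 961)*(1/4200) = 3560/2849 - 1068*1/4200 = 3560/2849 - 89/350 = 141777/142450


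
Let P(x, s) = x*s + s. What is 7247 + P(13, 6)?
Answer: 7331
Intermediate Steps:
P(x, s) = s + s*x (P(x, s) = s*x + s = s + s*x)
7247 + P(13, 6) = 7247 + 6*(1 + 13) = 7247 + 6*14 = 7247 + 84 = 7331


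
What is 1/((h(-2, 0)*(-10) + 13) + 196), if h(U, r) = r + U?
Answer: 1/229 ≈ 0.0043668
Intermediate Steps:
h(U, r) = U + r
1/((h(-2, 0)*(-10) + 13) + 196) = 1/(((-2 + 0)*(-10) + 13) + 196) = 1/((-2*(-10) + 13) + 196) = 1/((20 + 13) + 196) = 1/(33 + 196) = 1/229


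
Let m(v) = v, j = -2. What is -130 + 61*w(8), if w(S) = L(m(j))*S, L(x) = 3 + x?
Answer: 358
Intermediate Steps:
w(S) = S (w(S) = (3 - 2)*S = 1*S = S)
-130 + 61*w(8) = -130 + 61*8 = -130 + 488 = 358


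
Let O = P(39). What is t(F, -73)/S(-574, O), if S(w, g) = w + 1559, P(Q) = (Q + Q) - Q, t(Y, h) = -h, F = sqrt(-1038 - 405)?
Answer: 73/985 ≈ 0.074112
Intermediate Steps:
F = I*sqrt(1443) (F = sqrt(-1443) = I*sqrt(1443) ≈ 37.987*I)
P(Q) = Q (P(Q) = 2*Q - Q = Q)
O = 39
S(w, g) = 1559 + w
t(F, -73)/S(-574, O) = (-1*(-73))/(1559 - 574) = 73/985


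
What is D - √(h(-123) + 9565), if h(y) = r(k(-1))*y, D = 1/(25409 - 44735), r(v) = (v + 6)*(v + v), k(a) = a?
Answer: -1/19326 - √10795 ≈ -103.90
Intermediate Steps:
r(v) = 2*v*(6 + v) (r(v) = (6 + v)*(2*v) = 2*v*(6 + v))
D = -1/19326 (D = 1/(-19326) = -1/19326 ≈ -5.1744e-5)
h(y) = -10*y (h(y) = (2*(-1)*(6 - 1))*y = (2*(-1)*5)*y = -10*y)
D - √(h(-123) + 9565) = -1/19326 - √(-10*(-123) + 9565) = -1/19326 - √(1230 + 9565) = -1/19326 - √10795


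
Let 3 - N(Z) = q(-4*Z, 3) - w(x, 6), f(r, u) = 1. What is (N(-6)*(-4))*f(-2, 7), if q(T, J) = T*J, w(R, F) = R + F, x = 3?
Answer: 240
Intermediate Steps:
w(R, F) = F + R
q(T, J) = J*T
N(Z) = 12 + 12*Z (N(Z) = 3 - (3*(-4*Z) - (6 + 3)) = 3 - (-12*Z - 1*9) = 3 - (-12*Z - 9) = 3 - (-9 - 12*Z) = 3 + (9 + 12*Z) = 12 + 12*Z)
(N(-6)*(-4))*f(-2, 7) = ((12 + 12*(-6))*(-4))*1 = ((12 - 72)*(-4))*1 = -60*(-4)*1 = 240*1 = 240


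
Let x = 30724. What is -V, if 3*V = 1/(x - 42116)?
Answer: 1/34176 ≈ 2.9260e-5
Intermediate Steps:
V = -1/34176 (V = 1/(3*(30724 - 42116)) = (⅓)/(-11392) = (⅓)*(-1/11392) = -1/34176 ≈ -2.9260e-5)
-V = -1*(-1/34176) = 1/34176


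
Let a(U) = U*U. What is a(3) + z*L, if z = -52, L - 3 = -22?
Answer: 997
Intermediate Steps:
L = -19 (L = 3 - 22 = -19)
a(U) = U²
a(3) + z*L = 3² - 52*(-19) = 9 + 988 = 997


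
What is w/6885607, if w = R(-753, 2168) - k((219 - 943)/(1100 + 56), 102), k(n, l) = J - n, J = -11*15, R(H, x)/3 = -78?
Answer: -20122/1989940423 ≈ -1.0112e-5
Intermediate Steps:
R(H, x) = -234 (R(H, x) = 3*(-78) = -234)
J = -165
k(n, l) = -165 - n
w = -20122/289 (w = -234 - (-165 - (219 - 943)/(1100 + 56)) = -234 - (-165 - (-724)/1156) = -234 - (-165 - 1*(-181/289)) = -234 - (-165 + 181/289) = -234 - 1*(-47504/289) = -234 + 47504/289 = -20122/289 ≈ -69.626)
w/6885607 = -20122/289/6885607 = -20122/289*1/6885607 = -20122/1989940423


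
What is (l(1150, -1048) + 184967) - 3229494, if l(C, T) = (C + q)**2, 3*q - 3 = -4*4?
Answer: -15587774/9 ≈ -1.7320e+6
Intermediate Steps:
q = -13/3 (q = 1 + (-4*4)/3 = 1 + (1/3)*(-16) = 1 - 16/3 = -13/3 ≈ -4.3333)
l(C, T) = (-13/3 + C)**2 (l(C, T) = (C - 13/3)**2 = (-13/3 + C)**2)
(l(1150, -1048) + 184967) - 3229494 = ((-13 + 3*1150)**2/9 + 184967) - 3229494 = ((-13 + 3450)**2/9 + 184967) - 3229494 = ((1/9)*3437**2 + 184967) - 3229494 = ((1/9)*11812969 + 184967) - 3229494 = (11812969/9 + 184967) - 3229494 = 13477672/9 - 3229494 = -15587774/9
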